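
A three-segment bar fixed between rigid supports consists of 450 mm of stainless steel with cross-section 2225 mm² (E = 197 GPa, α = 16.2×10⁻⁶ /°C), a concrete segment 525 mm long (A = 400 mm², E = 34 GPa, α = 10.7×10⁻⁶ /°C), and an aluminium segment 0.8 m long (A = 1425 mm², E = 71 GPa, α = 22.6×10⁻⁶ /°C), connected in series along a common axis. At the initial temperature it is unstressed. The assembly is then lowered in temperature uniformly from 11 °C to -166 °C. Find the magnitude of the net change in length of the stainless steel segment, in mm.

|ΔL| ≈ 1.17 mm

Free thermal contraction of the whole bar: Σ αᵢΔT Lᵢ = 16.2×10⁻⁶×177×450 + 10.7×10⁻⁶×177×525 + 22.6×10⁻⁶×177×800 = 5.485 mm.
The rigid supports impose zero overall length change; the single axial force P common to all segments must satisfy P Σ Lᵢ/(AᵢEᵢ) = δ_free.
Σ Lᵢ/(AᵢEᵢ) = 450/(2225×197×10³) + 525/(400×34×10³) + 800/(1425×71×10³) = 4.754×10⁻⁵ mm/N.
P = 5.485 / 4.754×10⁻⁵ = 115400 N = 115.4 kN, tensile.
For the stainless steel segment, free thermal change = 16.2×10⁻⁶×177×450 = 1.29 mm and elastic change from P = 115400×450/(2225×197×10³) = 0.1185 mm; these oppose, so the net change is 1.17 mm (segment shortens).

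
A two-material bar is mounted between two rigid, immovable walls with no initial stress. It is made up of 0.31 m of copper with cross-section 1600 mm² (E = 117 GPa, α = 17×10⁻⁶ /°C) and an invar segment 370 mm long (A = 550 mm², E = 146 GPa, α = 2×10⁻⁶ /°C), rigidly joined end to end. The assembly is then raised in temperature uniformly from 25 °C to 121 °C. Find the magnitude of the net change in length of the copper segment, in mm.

If the supports were absent, the total length change would be Σ αᵢΔT Lᵢ = 17×10⁻⁶×96×310 + 2×10⁻⁶×96×370 = 0.577 mm.
Since the ends are fixed, an axial force P builds up, equal in every segment, with P · Σ Lᵢ/(AᵢEᵢ) = δ_free.
Σ Lᵢ/(AᵢEᵢ) = 310/(1600×117×10³) + 370/(550×146×10³) = 6.264×10⁻⁶ mm/N.
Hence P = δ_free / Σ(L/AE) = 0.577/6.264×10⁻⁶ = 92.11 kN (compressive).
For the copper segment, free thermal change = 17×10⁻⁶×96×310 = 0.5059 mm and elastic change from P = 92110×310/(1600×117×10³) = 0.1525 mm; these oppose, so the net change is 0.353 mm (segment lengthens).

|ΔL| ≈ 0.353 mm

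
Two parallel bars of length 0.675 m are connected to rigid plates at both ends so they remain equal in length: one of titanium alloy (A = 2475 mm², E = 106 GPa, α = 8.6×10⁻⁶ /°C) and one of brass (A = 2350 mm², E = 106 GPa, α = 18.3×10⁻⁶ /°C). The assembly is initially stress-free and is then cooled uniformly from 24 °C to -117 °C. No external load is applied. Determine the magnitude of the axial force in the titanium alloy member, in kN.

P ≈ 175 kN (compressive in the titanium alloy)

Equilibrium of a rigid end plate with no external load gives equal and opposite internal forces ±P in the two members. Since α_{brass} > α_{titanium alloy}, cooling drives the brass into tension and the titanium alloy into compression.
Equating the net (thermal + elastic) strains gives |α₁ − α₂|·ΔT = P·[1/(A₁E₁) + 1/(A₂E₂)].
|α₁ − α₂|·ΔT = 9.7×10⁻⁶ × 141 = 0.001368.
1/(A₁E₁) + 1/(A₂E₂) = 1/(2475×106×10³) + 1/(2350×106×10³) = 7.826×10⁻⁹ N⁻¹.
P = 0.001368 / 7.826×10⁻⁹ = 174800 N = 174.8 kN.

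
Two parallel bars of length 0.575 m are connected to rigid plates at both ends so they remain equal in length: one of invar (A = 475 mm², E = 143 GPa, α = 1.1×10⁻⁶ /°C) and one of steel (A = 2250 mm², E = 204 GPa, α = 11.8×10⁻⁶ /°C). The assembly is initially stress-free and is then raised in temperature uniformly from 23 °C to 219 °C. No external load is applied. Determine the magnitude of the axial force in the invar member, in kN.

P ≈ 124 kN (tensile in the invar)

The steel has the larger α, so on heating it would change length more than the invar if both were free. The rigid plates force a common final length, so the steel is put into compression and the invar into tension, with equal and opposite forces P (no external load).
Setting the final lengths equal and cancelling L: (α₁ − α₂)ΔT = P/(A₁E₁) + P/(A₂E₂).
|α₁ − α₂|·ΔT = 10.7×10⁻⁶ × 196 = 0.002097.
1/(A₁E₁) + 1/(A₂E₂) = 1/(475×143×10³) + 1/(2250×204×10³) = 1.69×10⁻⁸ N⁻¹.
P = 0.002097 / 1.69×10⁻⁸ = 124100 N = 124.1 kN.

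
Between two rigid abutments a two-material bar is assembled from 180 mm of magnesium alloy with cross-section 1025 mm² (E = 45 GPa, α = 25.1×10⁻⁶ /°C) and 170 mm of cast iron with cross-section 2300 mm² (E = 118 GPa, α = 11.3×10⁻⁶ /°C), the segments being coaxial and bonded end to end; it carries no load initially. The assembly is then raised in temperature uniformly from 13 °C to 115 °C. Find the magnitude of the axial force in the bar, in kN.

If the supports were absent, the total length change would be Σ αᵢΔT Lᵢ = 25.1×10⁻⁶×102×180 + 11.3×10⁻⁶×102×170 = 0.6568 mm.
The walls prevent any net length change, so an axial force P (same in every segment) develops. Compatibility: P · Σ Lᵢ/(AᵢEᵢ) = δ_free.
Σ Lᵢ/(AᵢEᵢ) = 180/(1025×45×10³) + 170/(2300×118×10³) = 4.529×10⁻⁶ mm/N.
P = 0.6568 / 4.529×10⁻⁶ = 145000 N = 145 kN, compressive.

P ≈ 145 kN (compressive)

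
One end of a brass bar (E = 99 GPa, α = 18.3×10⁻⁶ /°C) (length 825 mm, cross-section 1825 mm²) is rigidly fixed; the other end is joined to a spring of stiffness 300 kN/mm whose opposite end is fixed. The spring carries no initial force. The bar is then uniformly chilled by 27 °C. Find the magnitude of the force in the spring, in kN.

The unrestrained thermal change is αΔT L = 18.3×10⁻⁶ × 27 × 825 = 0.4076 mm.
Let P be the tensile force in the spring. The bar extends elastically by PL/(AE) and the spring stretches by P/k; together these equal δ_free.
P [ L/(AE) + 1/k ] = δ_free → P [ 825/(1825×99×10³) + 1/(300×10³) ] = 0.4076.
P = 0.4076 / 7.9×10⁻⁶ = 51600 N.

P ≈ 51.6 kN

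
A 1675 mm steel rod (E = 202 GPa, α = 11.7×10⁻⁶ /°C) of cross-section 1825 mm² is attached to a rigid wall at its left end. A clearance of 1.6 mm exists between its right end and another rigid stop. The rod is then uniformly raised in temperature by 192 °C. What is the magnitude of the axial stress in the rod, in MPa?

σ ≈ 261 MPa (compressive)

Unrestrained expansion: δ_free = αΔT L = 11.7×10⁻⁶ × 192 × 1675 = 3.763 mm.
The gap closes (δ_free > 1.6 mm) and the wall then resists a further 3.763 − 1.6 = 2.163 mm of expansion.
Compatibility: PL/(AE) = 2.163 mm, so σ = P/A = E × (2.163/1675) = 260.8 MPa.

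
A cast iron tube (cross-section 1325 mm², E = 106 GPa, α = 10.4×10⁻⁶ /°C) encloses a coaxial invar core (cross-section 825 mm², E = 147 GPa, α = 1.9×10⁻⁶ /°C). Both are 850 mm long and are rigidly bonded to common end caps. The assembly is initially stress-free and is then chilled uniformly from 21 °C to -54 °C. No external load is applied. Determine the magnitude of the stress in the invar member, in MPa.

σ ≈ 50.3 MPa (compressive)

The cast iron has the larger α, so on cooling it would change length more than the invar if both were free. The rigid plates force a common final length, so the cast iron is put into tension and the invar into compression, with equal and opposite forces P (no external load).
Compatibility of the two members (thermal + elastic change equal): (α₁ − α₂)ΔT = P·[1/(A₁E₁) + 1/(A₂E₂)].
|α₁ − α₂|·ΔT = 8.5×10⁻⁶ × 75 = 0.0006375.
1/(A₁E₁) + 1/(A₂E₂) = 1/(1325×106×10³) + 1/(825×147×10³) = 1.537×10⁻⁸ N⁻¹.
P = 0.0006375 / 1.537×10⁻⁸ = 41490 N = 41.49 kN.
σ_{invar} = P/A₂ = 41490/825 = 50.29 MPa, compressive.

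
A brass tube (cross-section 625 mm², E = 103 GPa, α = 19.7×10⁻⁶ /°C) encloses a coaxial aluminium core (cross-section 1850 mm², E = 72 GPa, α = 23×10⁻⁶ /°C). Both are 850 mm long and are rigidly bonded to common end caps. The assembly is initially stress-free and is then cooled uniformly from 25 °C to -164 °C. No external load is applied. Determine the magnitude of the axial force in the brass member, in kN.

P ≈ 27.1 kN (compressive in the brass)

Equilibrium of a rigid end plate with no external load gives equal and opposite internal forces ±P in the two members. Since α_{aluminium} > α_{brass}, cooling drives the aluminium into tension and the brass into compression.
Equating the net (thermal + elastic) strains gives |α₁ − α₂|·ΔT = P·[1/(A₁E₁) + 1/(A₂E₂)].
|α₁ − α₂|·ΔT = 3.3×10⁻⁶ × 189 = 0.0006237.
1/(A₁E₁) + 1/(A₂E₂) = 1/(625×103×10³) + 1/(1850×72×10³) = 2.304×10⁻⁸ N⁻¹.
So P = 0.0006237 / 2.304×10⁻⁸ = 27.07 kN.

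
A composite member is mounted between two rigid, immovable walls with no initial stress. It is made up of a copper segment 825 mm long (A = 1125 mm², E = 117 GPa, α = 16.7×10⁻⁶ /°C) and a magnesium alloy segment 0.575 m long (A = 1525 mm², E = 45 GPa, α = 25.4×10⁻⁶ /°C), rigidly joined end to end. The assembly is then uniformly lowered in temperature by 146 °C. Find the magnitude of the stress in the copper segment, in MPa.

Free thermal contraction of the whole bar: Σ αᵢΔT Lᵢ = 16.7×10⁻⁶×146×825 + 25.4×10⁻⁶×146×575 = 4.144 mm.
Since the ends are fixed, an axial force P builds up, equal in every segment, with P · Σ Lᵢ/(AᵢEᵢ) = δ_free.
The series flexibility is Σ Lᵢ/(AᵢEᵢ) = 825/(1125×117×10³) + 575/(1525×45×10³) = 1.465×10⁻⁵ mm/N.
P = 4.144 / 1.465×10⁻⁵ = 282900 N = 282.9 kN, tensile.
σ_{copper} = P / A = 282900 / 1125 = 251.5 MPa.

σ ≈ 251 MPa (tensile)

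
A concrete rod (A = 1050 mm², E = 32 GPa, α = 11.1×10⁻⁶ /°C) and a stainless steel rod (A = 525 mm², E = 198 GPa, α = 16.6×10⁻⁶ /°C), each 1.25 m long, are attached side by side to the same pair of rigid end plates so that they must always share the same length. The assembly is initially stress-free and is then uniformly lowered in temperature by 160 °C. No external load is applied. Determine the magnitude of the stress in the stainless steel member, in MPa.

The stainless steel has the larger α, so on cooling it would change length more than the concrete if both were free. The rigid plates force a common final length, so the stainless steel is put into tension and the concrete into compression, with equal and opposite forces P (no external load).
Equating the net (thermal + elastic) strains gives |α₁ − α₂|·ΔT = P·[1/(A₁E₁) + 1/(A₂E₂)].
|α₁ − α₂|·ΔT = 5.5×10⁻⁶ × 160 = 0.00088.
1/(A₁E₁) + 1/(A₂E₂) = 1/(1050×32×10³) + 1/(525×198×10³) = 3.938×10⁻⁸ N⁻¹.
P = 0.00088 / 3.938×10⁻⁸ = 22350 N = 22.35 kN.
σ_{stainless steel} = P/A₂ = 22350/525 = 42.56 MPa, tensile.

σ ≈ 42.6 MPa (tensile)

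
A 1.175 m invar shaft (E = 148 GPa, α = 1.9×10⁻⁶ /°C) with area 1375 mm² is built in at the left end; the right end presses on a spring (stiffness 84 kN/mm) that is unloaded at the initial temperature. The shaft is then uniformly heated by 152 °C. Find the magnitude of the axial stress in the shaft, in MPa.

If the spring were absent the shaft would lengthen by αΔT L = 1.9×10⁻⁶ × 152 × 1175 = 0.3393 mm.
With a force P in the spring, the elastic change of the shaft is PL/(AE) and that of the spring is P/k; compatibility requires their sum to equal δ_free.
So P = δ_free / [L/(AE) + 1/k] = 0.3393 / [ 1175/(1375×148×10³) + 1/(84×10³) ].
P = 0.3393 / 1.768×10⁻⁵ = 19190 N.
σ = P/A = 19190/1375 = 13.96 MPa.

σ ≈ 14 MPa (compressive)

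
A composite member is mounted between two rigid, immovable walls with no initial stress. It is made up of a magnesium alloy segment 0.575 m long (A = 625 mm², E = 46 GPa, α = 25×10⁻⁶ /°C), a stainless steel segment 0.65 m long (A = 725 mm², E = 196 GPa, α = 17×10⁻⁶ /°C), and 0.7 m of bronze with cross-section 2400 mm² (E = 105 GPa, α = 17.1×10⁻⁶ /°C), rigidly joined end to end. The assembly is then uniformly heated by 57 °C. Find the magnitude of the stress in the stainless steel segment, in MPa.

If the supports were absent, the total length change would be Σ αᵢΔT Lᵢ = 25×10⁻⁶×57×575 + 17×10⁻⁶×57×650 + 17.1×10⁻⁶×57×700 = 2.132 mm.
The rigid supports impose zero overall length change; the single axial force P common to all segments must satisfy P Σ Lᵢ/(AᵢEᵢ) = δ_free.
Σ Lᵢ/(AᵢEᵢ) = 575/(625×46×10³) + 650/(725×196×10³) + 700/(2400×105×10³) = 2.735×10⁻⁵ mm/N.
Hence P = δ_free / Σ(L/AE) = 2.132/2.735×10⁻⁵ = 77.93 kN (compressive).
σ_{stainless steel} = P / A = 77930 / 725 = 107.5 MPa.

σ ≈ 107 MPa (compressive)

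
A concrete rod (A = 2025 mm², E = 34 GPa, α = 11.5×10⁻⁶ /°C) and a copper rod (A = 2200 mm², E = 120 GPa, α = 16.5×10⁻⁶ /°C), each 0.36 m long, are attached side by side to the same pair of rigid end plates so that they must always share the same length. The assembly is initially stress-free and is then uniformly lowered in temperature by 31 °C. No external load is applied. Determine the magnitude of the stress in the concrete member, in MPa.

σ ≈ 4.18 MPa (compressive)

Both members must finish at the same length. With the larger α, the copper tends to over-contract; the plates restrain it, putting the copper in tension and the concrete in compression. With no external load the two internal forces are equal and opposite, magnitude P.
Equating the net (thermal + elastic) strains gives |α₁ − α₂|·ΔT = P·[1/(A₁E₁) + 1/(A₂E₂)].
|α₁ − α₂|·ΔT = 5×10⁻⁶ × 31 = 0.000155.
1/(A₁E₁) + 1/(A₂E₂) = 1/(2025×34×10³) + 1/(2200×120×10³) = 1.831×10⁻⁸ N⁻¹.
So P = 0.000155 / 1.831×10⁻⁸ = 8.464 kN.
σ_{concrete} = P/A₁ = 8464/2025 = 4.18 MPa, compressive.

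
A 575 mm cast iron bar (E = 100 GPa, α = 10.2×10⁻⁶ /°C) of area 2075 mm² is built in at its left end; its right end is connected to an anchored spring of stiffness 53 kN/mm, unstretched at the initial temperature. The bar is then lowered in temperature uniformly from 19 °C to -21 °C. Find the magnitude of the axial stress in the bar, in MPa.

σ ≈ 5.22 MPa (tensile)

The unrestrained thermal change is αΔT L = 10.2×10⁻⁶ × 40 × 575 = 0.2346 mm.
Let P be the tensile force in the spring. The bar extends elastically by PL/(AE) and the spring stretches by P/k; together these equal δ_free.
So P = δ_free / [L/(AE) + 1/k] = 0.2346 / [ 575/(2075×100×10³) + 1/(53×10³) ].
P = 0.2346 / 2.164×10⁻⁵ = 10840 N.
σ = P/A = 10840/2075 = 5.225 MPa.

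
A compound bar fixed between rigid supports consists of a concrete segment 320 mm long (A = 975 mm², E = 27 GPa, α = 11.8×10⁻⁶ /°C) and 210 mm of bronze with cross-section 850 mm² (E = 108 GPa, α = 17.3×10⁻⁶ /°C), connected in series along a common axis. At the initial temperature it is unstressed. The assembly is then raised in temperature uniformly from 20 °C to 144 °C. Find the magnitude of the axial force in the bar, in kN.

If the supports were absent, the total length change would be Σ αᵢΔT Lᵢ = 11.8×10⁻⁶×124×320 + 17.3×10⁻⁶×124×210 = 0.9187 mm.
The rigid supports impose zero overall length change; the single axial force P common to all segments must satisfy P Σ Lᵢ/(AᵢEᵢ) = δ_free.
The series flexibility is Σ Lᵢ/(AᵢEᵢ) = 320/(975×27×10³) + 210/(850×108×10³) = 1.444×10⁻⁵ mm/N.
P = 0.9187 / 1.444×10⁻⁵ = 63610 N = 63.61 kN, compressive.

P ≈ 63.6 kN (compressive)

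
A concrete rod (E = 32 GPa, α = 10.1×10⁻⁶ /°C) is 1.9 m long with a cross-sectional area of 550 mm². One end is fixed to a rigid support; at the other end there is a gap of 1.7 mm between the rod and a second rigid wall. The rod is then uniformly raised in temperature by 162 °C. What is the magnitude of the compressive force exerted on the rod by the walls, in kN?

If the wall were absent the rod would grow by αΔT L = 10.1×10⁻⁶ × 162 × 1900 = 3.109 mm.
This exceeds the 1.7 mm gap, so the wall pushes back. The portion of expansion that must be recovered elastically is δ_free − gap = 3.109 − 1.7 = 1.409 mm.
Compatibility: PL/(AE) = 1.409 mm, so σ = P/A = E × (1.409/1900) = 23.73 MPa.
Force on the wall = σA = 23.73 × 550 mm² = 13.05 kN.

P ≈ 13 kN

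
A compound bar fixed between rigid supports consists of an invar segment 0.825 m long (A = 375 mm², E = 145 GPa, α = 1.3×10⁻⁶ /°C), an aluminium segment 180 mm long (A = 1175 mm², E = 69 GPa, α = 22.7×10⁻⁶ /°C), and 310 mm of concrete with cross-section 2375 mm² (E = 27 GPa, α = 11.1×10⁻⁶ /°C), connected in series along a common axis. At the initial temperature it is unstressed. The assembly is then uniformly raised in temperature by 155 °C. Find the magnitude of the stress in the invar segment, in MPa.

σ ≈ 160 MPa (compressive)

If the supports were absent, the total length change would be Σ αᵢΔT Lᵢ = 1.3×10⁻⁶×155×825 + 22.7×10⁻⁶×155×180 + 11.1×10⁻⁶×155×310 = 1.333 mm.
The walls prevent any net length change, so an axial force P (same in every segment) develops. Compatibility: P · Σ Lᵢ/(AᵢEᵢ) = δ_free.
The series flexibility is Σ Lᵢ/(AᵢEᵢ) = 825/(375×145×10³) + 180/(1175×69×10³) + 310/(2375×27×10³) = 2.223×10⁻⁵ mm/N.
So P = 1.333 / 2.223×10⁻⁵ = 59.97 kN, compressive.
σ_{invar} = P / A = 59970 / 375 = 159.9 MPa.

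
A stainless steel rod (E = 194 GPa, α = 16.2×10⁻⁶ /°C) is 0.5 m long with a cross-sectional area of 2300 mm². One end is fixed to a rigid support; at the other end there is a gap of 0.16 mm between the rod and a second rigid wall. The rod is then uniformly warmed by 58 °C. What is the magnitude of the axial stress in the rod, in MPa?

If the wall were absent the rod would grow by αΔT L = 16.2×10⁻⁶ × 58 × 500 = 0.4698 mm.
After closing the 0.16 mm clearance, 0.4698 − 0.16 = 0.3098 mm of expansion remains to be suppressed by the wall.
So σ = E(δ_free − g)/L = 194×10³ × 0.3098/500 = 120.2 MPa.

σ ≈ 120 MPa (compressive)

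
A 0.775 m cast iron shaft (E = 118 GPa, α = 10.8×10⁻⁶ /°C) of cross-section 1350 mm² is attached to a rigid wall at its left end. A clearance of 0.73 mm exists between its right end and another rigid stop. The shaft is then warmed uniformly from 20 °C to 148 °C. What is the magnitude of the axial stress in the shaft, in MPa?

Free thermal elongation = αΔT L = 10.8×10⁻⁶ × 128 × 775 = 1.071 mm.
After closing the 0.73 mm clearance, 1.071 − 0.73 = 0.3414 mm of expansion remains to be suppressed by the wall.
Compatibility: PL/(AE) = 0.3414 mm, so σ = P/A = E × (0.3414/775) = 51.97 MPa.

σ ≈ 52 MPa (compressive)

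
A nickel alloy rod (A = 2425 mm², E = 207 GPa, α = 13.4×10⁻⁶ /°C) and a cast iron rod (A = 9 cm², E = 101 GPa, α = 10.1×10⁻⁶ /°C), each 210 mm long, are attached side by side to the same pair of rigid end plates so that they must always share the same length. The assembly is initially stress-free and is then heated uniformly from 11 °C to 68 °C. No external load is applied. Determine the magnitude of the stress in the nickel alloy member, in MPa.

σ ≈ 5.97 MPa (compressive)

Both members must finish at the same length. With the larger α, the nickel alloy tends to over-expand; the plates restrain it, putting the nickel alloy in compression and the cast iron in tension. With no external load the two internal forces are equal and opposite, magnitude P.
Equating the net (thermal + elastic) strains gives |α₁ − α₂|·ΔT = P·[1/(A₁E₁) + 1/(A₂E₂)].
|α₁ − α₂|·ΔT = 3.3×10⁻⁶ × 57 = 0.0001881.
1/(A₁E₁) + 1/(A₂E₂) = 1/(2425×207×10³) + 1/(900×101×10³) = 1.299×10⁻⁸ N⁻¹.
P = 0.0001881 / 1.299×10⁻⁸ = 14480 N = 14.48 kN.
σ_{nickel alloy} = P/A₁ = 14480/2425 = 5.97 MPa, compressive.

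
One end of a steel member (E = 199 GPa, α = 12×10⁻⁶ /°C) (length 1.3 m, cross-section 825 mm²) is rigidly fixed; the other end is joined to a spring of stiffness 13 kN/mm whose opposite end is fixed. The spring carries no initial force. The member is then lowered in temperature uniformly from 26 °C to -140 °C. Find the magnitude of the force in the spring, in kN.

P ≈ 30.5 kN

If the spring were absent the member would shorten by αΔT L = 12×10⁻⁶ × 166 × 1300 = 2.59 mm.
With a force P in the spring, the elastic change of the member is PL/(AE) and that of the spring is P/k; compatibility requires their sum to equal δ_free.
P [ L/(AE) + 1/k ] = δ_free → P [ 1300/(825×199×10³) + 1/(13×10³) ] = 2.59.
P = 2.59 / 8.484×10⁻⁵ = 30520 N.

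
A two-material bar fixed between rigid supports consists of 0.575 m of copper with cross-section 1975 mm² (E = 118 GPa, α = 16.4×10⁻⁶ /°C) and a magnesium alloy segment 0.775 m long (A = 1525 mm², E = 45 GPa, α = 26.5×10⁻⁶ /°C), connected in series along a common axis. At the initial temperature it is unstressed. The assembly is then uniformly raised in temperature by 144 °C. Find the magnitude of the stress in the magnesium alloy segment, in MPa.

If the supports were absent, the total length change would be Σ αᵢΔT Lᵢ = 16.4×10⁻⁶×144×575 + 26.5×10⁻⁶×144×775 = 4.315 mm.
The rigid supports impose zero overall length change; the single axial force P common to all segments must satisfy P Σ Lᵢ/(AᵢEᵢ) = δ_free.
Σ Lᵢ/(AᵢEᵢ) = 575/(1975×118×10³) + 775/(1525×45×10³) = 1.376×10⁻⁵ mm/N.
P = 4.315 / 1.376×10⁻⁵ = 313600 N = 313.6 kN, compressive.
σ_{magnesium alloy} = P / A = 313600 / 1525 = 205.6 MPa.

σ ≈ 206 MPa (compressive)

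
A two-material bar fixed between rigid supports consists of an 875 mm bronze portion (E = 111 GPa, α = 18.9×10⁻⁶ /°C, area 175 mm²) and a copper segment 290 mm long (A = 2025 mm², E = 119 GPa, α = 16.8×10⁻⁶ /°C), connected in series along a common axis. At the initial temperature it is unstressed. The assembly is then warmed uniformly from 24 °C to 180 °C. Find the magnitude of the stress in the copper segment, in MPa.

Free thermal expansion of the whole bar: Σ αᵢΔT Lᵢ = 18.9×10⁻⁶×156×875 + 16.8×10⁻⁶×156×290 = 3.34 mm.
Since the ends are fixed, an axial force P builds up, equal in every segment, with P · Σ Lᵢ/(AᵢEᵢ) = δ_free.
The series flexibility is Σ Lᵢ/(AᵢEᵢ) = 875/(175×111×10³) + 290/(2025×119×10³) = 4.625×10⁻⁵ mm/N.
So P = 3.34 / 4.625×10⁻⁵ = 72.22 kN, compressive.
σ_{copper} = P / A = 72220 / 2025 = 35.66 MPa.

σ ≈ 35.7 MPa (compressive)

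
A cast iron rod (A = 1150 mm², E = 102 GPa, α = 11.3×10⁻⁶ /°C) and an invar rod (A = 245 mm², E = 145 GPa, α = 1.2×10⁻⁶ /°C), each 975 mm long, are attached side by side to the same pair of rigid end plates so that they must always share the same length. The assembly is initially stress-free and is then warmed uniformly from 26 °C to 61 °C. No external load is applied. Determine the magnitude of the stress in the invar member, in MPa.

σ ≈ 39.3 MPa (tensile)

Both members must finish at the same length. With the larger α, the cast iron tends to over-expand; the plates restrain it, putting the cast iron in compression and the invar in tension. With no external load the two internal forces are equal and opposite, magnitude P.
Compatibility of the two members (thermal + elastic change equal): (α₁ − α₂)ΔT = P·[1/(A₁E₁) + 1/(A₂E₂)].
|α₁ − α₂|·ΔT = 10.1×10⁻⁶ × 35 = 0.0003535.
1/(A₁E₁) + 1/(A₂E₂) = 1/(1150×102×10³) + 1/(245×145×10³) = 3.667×10⁻⁸ N⁻¹.
So P = 0.0003535 / 3.667×10⁻⁸ = 9.639 kN.
σ_{invar} = P/A₂ = 9639/245 = 39.34 MPa, tensile.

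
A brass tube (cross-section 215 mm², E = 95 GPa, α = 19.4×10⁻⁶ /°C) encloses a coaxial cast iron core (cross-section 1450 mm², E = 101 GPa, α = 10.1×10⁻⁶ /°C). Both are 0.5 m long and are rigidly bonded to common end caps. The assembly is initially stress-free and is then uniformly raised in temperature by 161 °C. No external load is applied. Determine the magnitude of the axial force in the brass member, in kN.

P ≈ 26.8 kN (compressive in the brass)

Equilibrium of a rigid end plate with no external load gives equal and opposite internal forces ±P in the two members. Since α_{brass} > α_{cast iron}, heating drives the brass into compression and the cast iron into tension.
Equating the net (thermal + elastic) strains gives |α₁ − α₂|·ΔT = P·[1/(A₁E₁) + 1/(A₂E₂)].
|α₁ − α₂|·ΔT = 9.3×10⁻⁶ × 161 = 0.001497.
1/(A₁E₁) + 1/(A₂E₂) = 1/(215×95×10³) + 1/(1450×101×10³) = 5.579×10⁻⁸ N⁻¹.
So P = 0.001497 / 5.579×10⁻⁸ = 26.84 kN.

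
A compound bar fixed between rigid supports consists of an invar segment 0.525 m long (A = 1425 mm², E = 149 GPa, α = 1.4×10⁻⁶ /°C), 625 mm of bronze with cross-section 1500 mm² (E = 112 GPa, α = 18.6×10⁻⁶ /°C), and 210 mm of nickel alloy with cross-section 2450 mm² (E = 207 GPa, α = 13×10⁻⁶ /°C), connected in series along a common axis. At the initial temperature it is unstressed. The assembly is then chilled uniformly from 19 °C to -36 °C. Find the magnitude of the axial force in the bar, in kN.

P ≈ 126 kN (tensile)

With the walls removed the bar would change length by δ_free = Σ αᵢΔT Lᵢ = 1.4×10⁻⁶×55×525 + 18.6×10⁻⁶×55×625 + 13×10⁻⁶×55×210 = 0.8299 mm.
The walls prevent any net length change, so an axial force P (same in every segment) develops. Compatibility: P · Σ Lᵢ/(AᵢEᵢ) = δ_free.
The series flexibility is Σ Lᵢ/(AᵢEᵢ) = 525/(1425×149×10³) + 625/(1500×112×10³) + 210/(2450×207×10³) = 6.607×10⁻⁶ mm/N.
So P = 0.8299 / 6.607×10⁻⁶ = 125.6 kN, tensile.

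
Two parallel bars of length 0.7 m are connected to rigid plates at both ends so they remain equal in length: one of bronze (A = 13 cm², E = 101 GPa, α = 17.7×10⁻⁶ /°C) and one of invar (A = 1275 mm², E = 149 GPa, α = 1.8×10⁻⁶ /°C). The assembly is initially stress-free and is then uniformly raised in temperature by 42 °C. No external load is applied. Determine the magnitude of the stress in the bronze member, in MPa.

The bronze has the larger α, so on heating it would change length more than the invar if both were free. The rigid plates force a common final length, so the bronze is put into compression and the invar into tension, with equal and opposite forces P (no external load).
Equating the net (thermal + elastic) strains gives |α₁ − α₂|·ΔT = P·[1/(A₁E₁) + 1/(A₂E₂)].
|α₁ − α₂|·ΔT = 15.9×10⁻⁶ × 42 = 0.0006678.
1/(A₁E₁) + 1/(A₂E₂) = 1/(1300×101×10³) + 1/(1275×149×10³) = 1.288×10⁻⁸ N⁻¹.
So P = 0.0006678 / 1.288×10⁻⁸ = 51.85 kN.
σ_{bronze} = P/A₁ = 51850/1300 = 39.88 MPa, compressive.

σ ≈ 39.9 MPa (compressive)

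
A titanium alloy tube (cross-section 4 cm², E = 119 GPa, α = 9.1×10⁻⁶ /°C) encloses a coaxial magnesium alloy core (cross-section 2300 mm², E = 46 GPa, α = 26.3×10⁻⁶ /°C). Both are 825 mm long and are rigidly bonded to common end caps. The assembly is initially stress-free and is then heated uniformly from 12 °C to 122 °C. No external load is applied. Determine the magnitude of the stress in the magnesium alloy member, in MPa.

Equilibrium of a rigid end plate with no external load gives equal and opposite internal forces ±P in the two members. Since α_{magnesium alloy} > α_{titanium alloy}, heating drives the magnesium alloy into compression and the titanium alloy into tension.
Setting the final lengths equal and cancelling L: (α₁ − α₂)ΔT = P/(A₁E₁) + P/(A₂E₂).
|α₁ − α₂|·ΔT = 17.2×10⁻⁶ × 110 = 0.001892.
1/(A₁E₁) + 1/(A₂E₂) = 1/(400×119×10³) + 1/(2300×46×10³) = 3.046×10⁻⁸ N⁻¹.
P = 0.001892 / 3.046×10⁻⁸ = 62110 N = 62.11 kN.
σ_{magnesium alloy} = P/A₂ = 62110/2300 = 27.01 MPa, compressive.

σ ≈ 27 MPa (compressive)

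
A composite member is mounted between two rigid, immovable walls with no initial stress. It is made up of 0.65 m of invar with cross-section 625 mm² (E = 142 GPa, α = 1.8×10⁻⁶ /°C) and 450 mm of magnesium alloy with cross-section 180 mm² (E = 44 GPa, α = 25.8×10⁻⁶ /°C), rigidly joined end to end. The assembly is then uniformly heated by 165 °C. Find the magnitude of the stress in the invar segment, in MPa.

With the walls removed the bar would change length by δ_free = Σ αᵢΔT Lᵢ = 1.8×10⁻⁶×165×650 + 25.8×10⁻⁶×165×450 = 2.109 mm.
The rigid supports impose zero overall length change; the single axial force P common to all segments must satisfy P Σ Lᵢ/(AᵢEᵢ) = δ_free.
Σ Lᵢ/(AᵢEᵢ) = 650/(625×142×10³) + 450/(180×44×10³) = 6.414×10⁻⁵ mm/N.
Hence P = δ_free / Σ(L/AE) = 2.109/6.414×10⁻⁵ = 32.88 kN (compressive).
σ_{invar} = P / A = 32880 / 625 = 52.6 MPa.

σ ≈ 52.6 MPa (compressive)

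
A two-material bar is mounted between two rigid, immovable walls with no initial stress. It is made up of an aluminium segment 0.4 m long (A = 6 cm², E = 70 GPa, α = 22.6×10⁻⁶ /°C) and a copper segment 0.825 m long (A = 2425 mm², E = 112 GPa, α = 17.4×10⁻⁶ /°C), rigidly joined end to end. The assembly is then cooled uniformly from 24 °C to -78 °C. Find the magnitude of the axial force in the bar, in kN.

P ≈ 190 kN (tensile)

If the supports were absent, the total length change would be Σ αᵢΔT Lᵢ = 22.6×10⁻⁶×102×400 + 17.4×10⁻⁶×102×825 = 2.386 mm.
The walls prevent any net length change, so an axial force P (same in every segment) develops. Compatibility: P · Σ Lᵢ/(AᵢEᵢ) = δ_free.
The series flexibility is Σ Lᵢ/(AᵢEᵢ) = 400/(600×70×10³) + 825/(2425×112×10³) = 1.256×10⁻⁵ mm/N.
So P = 2.386 / 1.256×10⁻⁵ = 190 kN, tensile.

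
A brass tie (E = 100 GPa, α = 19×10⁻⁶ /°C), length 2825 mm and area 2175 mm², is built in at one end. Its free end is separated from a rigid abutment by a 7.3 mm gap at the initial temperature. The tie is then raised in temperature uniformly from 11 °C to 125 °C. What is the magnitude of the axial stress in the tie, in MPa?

σ ≈ 0 MPa

Free thermal elongation = αΔT L = 19×10⁻⁶ × 114 × 2825 = 6.119 mm.
Since δ_free = 6.12 mm is less than the 7.3 mm gap, the tie never touches the wall. No axial force develops.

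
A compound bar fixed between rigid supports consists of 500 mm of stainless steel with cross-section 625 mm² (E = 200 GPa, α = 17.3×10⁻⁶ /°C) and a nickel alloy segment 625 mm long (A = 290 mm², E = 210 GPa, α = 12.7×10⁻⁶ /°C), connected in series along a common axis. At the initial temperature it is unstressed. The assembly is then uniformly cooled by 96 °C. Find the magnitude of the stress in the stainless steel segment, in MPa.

With the walls removed the bar would change length by δ_free = Σ αᵢΔT Lᵢ = 17.3×10⁻⁶×96×500 + 12.7×10⁻⁶×96×625 = 1.592 mm.
Since the ends are fixed, an axial force P builds up, equal in every segment, with P · Σ Lᵢ/(AᵢEᵢ) = δ_free.
The series flexibility is Σ Lᵢ/(AᵢEᵢ) = 500/(625×200×10³) + 625/(290×210×10³) = 1.426×10⁻⁵ mm/N.
P = 1.592 / 1.426×10⁻⁵ = 111600 N = 111.6 kN, tensile.
σ_{stainless steel} = P / A = 111600 / 625 = 178.6 MPa.

σ ≈ 179 MPa (tensile)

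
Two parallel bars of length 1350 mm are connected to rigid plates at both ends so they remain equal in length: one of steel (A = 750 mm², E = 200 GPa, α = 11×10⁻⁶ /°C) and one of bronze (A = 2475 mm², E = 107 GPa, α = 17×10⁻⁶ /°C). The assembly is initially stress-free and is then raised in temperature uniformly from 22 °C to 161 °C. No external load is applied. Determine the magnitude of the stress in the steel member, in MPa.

σ ≈ 106 MPa (tensile)

The bronze has the larger α, so on heating it would change length more than the steel if both were free. The rigid plates force a common final length, so the bronze is put into compression and the steel into tension, with equal and opposite forces P (no external load).
Setting the final lengths equal and cancelling L: (α₁ − α₂)ΔT = P/(A₁E₁) + P/(A₂E₂).
|α₁ − α₂|·ΔT = 6×10⁻⁶ × 139 = 0.000834.
1/(A₁E₁) + 1/(A₂E₂) = 1/(750×200×10³) + 1/(2475×107×10³) = 1.044×10⁻⁸ N⁻¹.
P = 0.000834 / 1.044×10⁻⁸ = 79860 N = 79.86 kN.
σ_{steel} = P/A₁ = 79860/750 = 106.5 MPa, tensile.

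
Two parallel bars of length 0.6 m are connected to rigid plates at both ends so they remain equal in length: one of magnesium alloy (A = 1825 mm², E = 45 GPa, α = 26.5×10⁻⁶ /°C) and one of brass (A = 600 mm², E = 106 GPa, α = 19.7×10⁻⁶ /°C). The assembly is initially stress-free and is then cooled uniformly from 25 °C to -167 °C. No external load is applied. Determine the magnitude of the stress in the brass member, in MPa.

σ ≈ 78 MPa (compressive)

The magnesium alloy has the larger α, so on cooling it would change length more than the brass if both were free. The rigid plates force a common final length, so the magnesium alloy is put into tension and the brass into compression, with equal and opposite forces P (no external load).
Compatibility of the two members (thermal + elastic change equal): (α₁ − α₂)ΔT = P·[1/(A₁E₁) + 1/(A₂E₂)].
|α₁ − α₂|·ΔT = 6.8×10⁻⁶ × 192 = 0.001306.
1/(A₁E₁) + 1/(A₂E₂) = 1/(1825×45×10³) + 1/(600×106×10³) = 2.79×10⁻⁸ N⁻¹.
P = 0.001306 / 2.79×10⁻⁸ = 46800 N = 46.8 kN.
σ_{brass} = P/A₂ = 46800/600 = 77.99 MPa, compressive.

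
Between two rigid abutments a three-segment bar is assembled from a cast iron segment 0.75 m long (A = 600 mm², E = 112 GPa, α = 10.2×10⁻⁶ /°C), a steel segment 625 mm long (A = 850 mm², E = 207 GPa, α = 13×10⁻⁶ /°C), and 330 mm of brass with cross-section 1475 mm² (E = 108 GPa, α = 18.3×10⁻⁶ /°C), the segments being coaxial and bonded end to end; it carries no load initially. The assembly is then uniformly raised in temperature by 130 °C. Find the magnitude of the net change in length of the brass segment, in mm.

|ΔL| ≈ 0.435 mm

Free thermal expansion of the whole bar: Σ αᵢΔT Lᵢ = 10.2×10⁻⁶×130×750 + 13×10⁻⁶×130×625 + 18.3×10⁻⁶×130×330 = 2.836 mm.
The rigid supports impose zero overall length change; the single axial force P common to all segments must satisfy P Σ Lᵢ/(AᵢEᵢ) = δ_free.
Σ Lᵢ/(AᵢEᵢ) = 750/(600×112×10³) + 625/(850×207×10³) + 330/(1475×108×10³) = 1.678×10⁻⁵ mm/N.
P = 2.836 / 1.678×10⁻⁵ = 169000 N = 169 kN, compressive.
For the brass segment, free thermal change = 18.3×10⁻⁶×130×330 = 0.7851 mm and elastic change from P = 169000×330/(1475×108×10³) = 0.35 mm; these oppose, so the net change is 0.435 mm (segment lengthens).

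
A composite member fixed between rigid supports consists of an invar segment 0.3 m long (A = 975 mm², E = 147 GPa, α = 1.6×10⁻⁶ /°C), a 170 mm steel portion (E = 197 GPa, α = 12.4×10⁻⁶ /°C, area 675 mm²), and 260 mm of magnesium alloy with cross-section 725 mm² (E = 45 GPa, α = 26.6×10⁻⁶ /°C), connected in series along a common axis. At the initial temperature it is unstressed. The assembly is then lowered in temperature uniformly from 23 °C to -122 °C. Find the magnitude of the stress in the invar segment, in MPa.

If the supports were absent, the total length change would be Σ αᵢΔT Lᵢ = 1.6×10⁻⁶×145×300 + 12.4×10⁻⁶×145×170 + 26.6×10⁻⁶×145×260 = 1.378 mm.
Since the ends are fixed, an axial force P builds up, equal in every segment, with P · Σ Lᵢ/(AᵢEᵢ) = δ_free.
Σ Lᵢ/(AᵢEᵢ) = 300/(975×147×10³) + 170/(675×197×10³) + 260/(725×45×10³) = 1.134×10⁻⁵ mm/N.
P = 1.378 / 1.134×10⁻⁵ = 121500 N = 121.5 kN, tensile.
σ_{invar} = P / A = 121500 / 975 = 124.6 MPa.

σ ≈ 125 MPa (tensile)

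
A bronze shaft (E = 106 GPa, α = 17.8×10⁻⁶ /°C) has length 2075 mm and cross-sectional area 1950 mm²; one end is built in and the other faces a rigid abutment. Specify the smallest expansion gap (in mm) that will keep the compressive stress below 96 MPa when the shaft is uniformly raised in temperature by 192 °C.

With no wall the shaft would lengthen by αΔT L = 17.8×10⁻⁶ × 192 × 2075 = 7.092 mm.
A stress of 96 MPa corresponds to the wall pushing the shaft back by σL/E = 96×2075/(106×10³) = 1.879 mm.
So the gap has to take up the difference, g_min = δ_free − σL/E = 7.092 − 1.879 = 5.212 mm.

g ≈ 5.21 mm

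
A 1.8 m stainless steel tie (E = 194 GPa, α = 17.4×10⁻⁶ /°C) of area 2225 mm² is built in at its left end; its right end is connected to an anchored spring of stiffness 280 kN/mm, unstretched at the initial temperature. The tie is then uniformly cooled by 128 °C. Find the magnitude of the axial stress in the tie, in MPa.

The unrestrained thermal change is αΔT L = 17.4×10⁻⁶ × 128 × 1800 = 4.009 mm.
With a force P in the spring, the elastic change of the tie is PL/(AE) and that of the spring is P/k; compatibility requires their sum to equal δ_free.
So P = δ_free / [L/(AE) + 1/k] = 4.009 / [ 1800/(2225×194×10³) + 1/(280×10³) ].
P = 4.009 / 7.741×10⁻⁶ = 517900 N.
σ = P/A = 517900/2225 = 232.7 MPa.

σ ≈ 233 MPa (tensile)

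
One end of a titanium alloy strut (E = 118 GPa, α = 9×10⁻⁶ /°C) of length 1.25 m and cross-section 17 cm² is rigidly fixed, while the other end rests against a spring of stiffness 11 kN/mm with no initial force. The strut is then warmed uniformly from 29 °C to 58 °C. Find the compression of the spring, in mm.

δ ≈ 0.305 mm

The unrestrained thermal change is αΔT L = 9×10⁻⁶ × 29 × 1250 = 0.3262 mm.
Let P be the compressive force at the spring. The strut shortens elastically by PL/(AE) and the spring compresses by P/k; together these equal δ_free.
So P = δ_free / [L/(AE) + 1/k] = 0.3262 / [ 1250/(1700×118×10³) + 1/(11×10³) ].
P = 0.3262 / 9.714×10⁻⁵ = 3359 N.
Spring compression = P/k = 3359/(11×10³) = 0.3053 mm.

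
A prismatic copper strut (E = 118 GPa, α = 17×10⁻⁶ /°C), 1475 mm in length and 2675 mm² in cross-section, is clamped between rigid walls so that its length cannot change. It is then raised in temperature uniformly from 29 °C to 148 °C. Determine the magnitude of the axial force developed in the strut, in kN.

P ≈ 639 kN (compressive)

The ends cannot move, so σ = EαΔT = 118×10³ × 17×10⁻⁶ × 119 = 238.7 MPa.
Axial force P = σA = 238.7 × 2675 = 638600 N = 638.6 kN, compressive.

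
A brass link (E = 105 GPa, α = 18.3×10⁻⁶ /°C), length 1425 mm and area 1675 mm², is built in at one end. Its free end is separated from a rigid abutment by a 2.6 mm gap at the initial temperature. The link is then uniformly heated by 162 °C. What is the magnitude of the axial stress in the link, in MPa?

Unrestrained expansion: δ_free = αΔT L = 18.3×10⁻⁶ × 162 × 1425 = 4.225 mm.
The gap closes (δ_free > 2.6 mm) and the wall then resists a further 4.225 − 2.6 = 1.625 mm of expansion.
That suppressed elongation corresponds to σ = E·Δ/L = 105×10³ × 1.625/1425 = 119.7 MPa.

σ ≈ 120 MPa (compressive)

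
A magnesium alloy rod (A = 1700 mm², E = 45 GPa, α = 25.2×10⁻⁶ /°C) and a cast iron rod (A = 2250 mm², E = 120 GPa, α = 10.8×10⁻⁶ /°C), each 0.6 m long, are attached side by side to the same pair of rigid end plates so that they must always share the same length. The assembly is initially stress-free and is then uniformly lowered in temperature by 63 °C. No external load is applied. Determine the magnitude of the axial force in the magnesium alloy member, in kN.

P ≈ 54.1 kN (tensile in the magnesium alloy)

Both members must finish at the same length. With the larger α, the magnesium alloy tends to over-contract; the plates restrain it, putting the magnesium alloy in tension and the cast iron in compression. With no external load the two internal forces are equal and opposite, magnitude P.
Compatibility of the two members (thermal + elastic change equal): (α₁ − α₂)ΔT = P·[1/(A₁E₁) + 1/(A₂E₂)].
|α₁ − α₂|·ΔT = 14.4×10⁻⁶ × 63 = 0.0009072.
1/(A₁E₁) + 1/(A₂E₂) = 1/(1700×45×10³) + 1/(2250×120×10³) = 1.678×10⁻⁸ N⁻¹.
P = 0.0009072 / 1.678×10⁻⁸ = 54080 N = 54.08 kN.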